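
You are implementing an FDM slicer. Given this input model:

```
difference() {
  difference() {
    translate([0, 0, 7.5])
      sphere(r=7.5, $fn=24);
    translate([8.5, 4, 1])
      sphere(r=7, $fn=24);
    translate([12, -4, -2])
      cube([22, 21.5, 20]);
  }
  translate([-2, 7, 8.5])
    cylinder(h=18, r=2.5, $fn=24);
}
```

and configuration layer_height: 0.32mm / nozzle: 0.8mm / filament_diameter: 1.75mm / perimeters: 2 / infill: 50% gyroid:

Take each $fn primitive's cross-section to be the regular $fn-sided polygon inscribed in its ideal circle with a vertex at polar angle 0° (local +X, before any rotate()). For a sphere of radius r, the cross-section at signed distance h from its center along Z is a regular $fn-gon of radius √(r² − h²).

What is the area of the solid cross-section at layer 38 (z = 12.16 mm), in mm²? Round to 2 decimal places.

At z = 12.16 mm: the r=7.5 sphere slices to a regular 24-gon of circumradius 5.877 (√(r²−h²) with h=4.66 from center) (area = (24/2)·5.877²·sin(360°/24) = 107.26 mm²); the sphere at (8.5, 4) does not reach this height (|z−center|=11.160 > r=7); the cube at (12, -4) (footprint 22×21.5) is included at this height (area 473.00 mm²); Taking the first minus the rest: starting from the r=7.5 sphere (107.26 mm²), the 22×21.5 cube at (12, -4) misses the remaining region (no effect) — area = 107.26 mm²; the r=2.5 cylinder at (-2, 7) gives a regular 24-gon of circumradius 2.5 (constant along its height) (area = (24/2)·2.500²·sin(360°/24) = 19.41 mm²); Taking the first minus the rest: starting from the result so far (107.26 mm²), the r=2.5 cylinder at (-2, 7) partially overlaps it — only the 2.59 mm² overlap (of its 19.41 mm²) is removed, clipping the outline — area = 104.67 mm². Overall, the cross-section is a single solid region. Net area = 104.67 mm².

104.67 mm²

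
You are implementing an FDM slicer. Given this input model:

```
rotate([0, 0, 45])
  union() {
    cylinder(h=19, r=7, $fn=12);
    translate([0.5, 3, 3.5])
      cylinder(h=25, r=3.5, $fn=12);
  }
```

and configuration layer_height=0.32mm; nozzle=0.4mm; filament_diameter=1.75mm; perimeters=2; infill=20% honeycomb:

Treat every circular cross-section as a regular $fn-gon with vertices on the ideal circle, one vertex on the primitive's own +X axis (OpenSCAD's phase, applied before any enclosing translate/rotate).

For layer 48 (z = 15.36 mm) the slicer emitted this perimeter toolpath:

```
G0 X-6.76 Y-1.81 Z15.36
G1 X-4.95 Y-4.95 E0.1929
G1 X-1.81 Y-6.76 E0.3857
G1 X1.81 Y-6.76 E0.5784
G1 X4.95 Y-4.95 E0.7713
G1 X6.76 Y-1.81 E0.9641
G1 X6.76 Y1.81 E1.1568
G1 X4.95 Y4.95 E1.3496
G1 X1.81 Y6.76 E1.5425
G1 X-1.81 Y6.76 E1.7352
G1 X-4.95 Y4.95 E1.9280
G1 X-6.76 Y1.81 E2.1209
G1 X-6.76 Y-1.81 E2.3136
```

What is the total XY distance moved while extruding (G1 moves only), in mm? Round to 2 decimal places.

Sum the Euclidean lengths of each G1 segment: total = 43.47 mm.

43.47 mm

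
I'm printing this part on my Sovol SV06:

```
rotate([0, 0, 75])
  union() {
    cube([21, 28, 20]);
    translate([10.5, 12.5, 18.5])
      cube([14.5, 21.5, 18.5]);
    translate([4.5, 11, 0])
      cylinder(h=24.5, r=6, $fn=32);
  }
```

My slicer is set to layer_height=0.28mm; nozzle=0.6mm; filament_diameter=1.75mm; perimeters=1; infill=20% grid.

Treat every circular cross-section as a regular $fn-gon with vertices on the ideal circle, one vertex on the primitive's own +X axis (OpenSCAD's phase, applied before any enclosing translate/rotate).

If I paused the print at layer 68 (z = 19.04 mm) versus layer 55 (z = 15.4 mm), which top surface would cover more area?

layer 68 (z = 19.04 mm)

Layer 68 (z = 19.04): the 21×28 cube contributes its full rectangle (area 588.00 mm²); the cube at (10.5, 12.5) (footprint 14.5×21.5) is included at this height (area 311.75 mm²); the r=6 cylinder at (4.5, 11) gives a regular 32-gon of circumradius 6 (constant along its height) (area = (32/2)·6.000²·sin(360°/32) = 112.37 mm²); Taking the union: the regions partially overlap — summed areas 1012.12 mm² minus the doubly-counted overlap 267.13 mm² gives 744.99 mm² — area = 744.99 mm²; (whole slice rotated 75° about Z — lengths, areas and connectivity unchanged). So its area = 744.99 mm². Layer 55 (z = 15.4): the 21×28 cube contributes its full rectangle (area 588.00 mm²); the cube at (10.5, 12.5) does not reach this height (z outside [18.5, 37]); the r=6 cylinder at (4.5, 11) contributes a regular 32-gon of circumradius 6 (area = (32/2)·6.000²·sin(360°/32) = 112.37 mm²); Taking the union: the regions partially overlap — summed areas 700.37 mm² minus the doubly-counted overlap 104.38 mm² gives 595.99 mm² — area = 595.99 mm²; (rotated 75° about Z; rotation is an isometry so areas/perimeters/island counts are preserved). So its area = 595.99 mm². Layer 68 is larger (744.99 vs 595.99 mm²).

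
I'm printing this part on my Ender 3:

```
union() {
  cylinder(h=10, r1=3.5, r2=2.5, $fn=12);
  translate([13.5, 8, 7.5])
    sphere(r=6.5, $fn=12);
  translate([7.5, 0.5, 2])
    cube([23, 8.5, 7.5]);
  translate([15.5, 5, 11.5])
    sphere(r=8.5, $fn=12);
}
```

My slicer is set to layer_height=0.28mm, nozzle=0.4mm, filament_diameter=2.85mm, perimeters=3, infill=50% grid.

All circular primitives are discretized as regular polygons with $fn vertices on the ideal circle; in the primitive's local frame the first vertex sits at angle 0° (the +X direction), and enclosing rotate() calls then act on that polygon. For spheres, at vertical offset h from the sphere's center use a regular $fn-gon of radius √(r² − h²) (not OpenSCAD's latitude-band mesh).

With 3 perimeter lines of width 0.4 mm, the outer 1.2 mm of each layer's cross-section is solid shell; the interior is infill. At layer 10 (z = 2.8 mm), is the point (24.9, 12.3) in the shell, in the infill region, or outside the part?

At z = 2.8 mm: the cone (r1=3.5→r2=2.5) has section circumradius 3.220 here — a regular 12-gon; the r=6.5 sphere at (13.5, 8) slices to a regular 12-gon of circumradius 4.490 (√(r²−h²) with h=4.7 from center); the cube at (7.5, 0.5) (footprint 23×8.5) is included at this height; the sphere at (15.5, 5) is not intersected at this z (|z−center|=8.700 > r=8.5); Taking the union: the regions partially overlap (shared area 38.95 mm²), so overlapping operands fuse into one piece — 2 connected regions. Overall, the cross-section has 2 separate islands. The nearest boundary edge runs (17.72, 9.00)→(30.50, 9.00); distance from the point to it = 3.30 mm. The point is not inside any of the regions above, so it lies outside the cross-section (3.30 mm from the nearest boundary).

outside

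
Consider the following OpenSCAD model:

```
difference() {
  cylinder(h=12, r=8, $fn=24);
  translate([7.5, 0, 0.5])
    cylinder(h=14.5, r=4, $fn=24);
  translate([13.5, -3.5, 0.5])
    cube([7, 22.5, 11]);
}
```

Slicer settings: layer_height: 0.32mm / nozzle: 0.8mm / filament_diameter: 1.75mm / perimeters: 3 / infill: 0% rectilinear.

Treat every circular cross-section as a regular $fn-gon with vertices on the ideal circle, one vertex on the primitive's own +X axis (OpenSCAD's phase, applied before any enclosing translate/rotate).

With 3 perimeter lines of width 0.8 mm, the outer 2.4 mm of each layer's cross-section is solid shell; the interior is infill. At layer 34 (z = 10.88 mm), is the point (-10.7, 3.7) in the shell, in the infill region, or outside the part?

outside

At z = 10.88 mm: the r=8 cylinder contributes a regular 24-gon of circumradius 8; the cylinder at (7.5, 0): section is a regular 24-gon, circumradius r=4; the 7×22.5 cube at (13.5, -3.5) contributes its full rectangle; Subtracting the remaining from the first: starting from the r=8 cylinder, the r=4 cylinder at (7.5, 0) partially overlaps it — only the 25.73 mm² overlap (of its 49.69 mm²) is removed, clipping the outline; the 7×22.5 cube at (13.5, -3.5) misses the remaining region (no effect) — 1 connected region. Overall, the cross-section is a single solid region. The nearest boundary edge runs (-7.73, 2.07)→(-6.93, 4.00); distance from the point to it = 3.37 mm. The point is not inside any of the regions above, so it lies outside the cross-section (3.37 mm from the nearest boundary).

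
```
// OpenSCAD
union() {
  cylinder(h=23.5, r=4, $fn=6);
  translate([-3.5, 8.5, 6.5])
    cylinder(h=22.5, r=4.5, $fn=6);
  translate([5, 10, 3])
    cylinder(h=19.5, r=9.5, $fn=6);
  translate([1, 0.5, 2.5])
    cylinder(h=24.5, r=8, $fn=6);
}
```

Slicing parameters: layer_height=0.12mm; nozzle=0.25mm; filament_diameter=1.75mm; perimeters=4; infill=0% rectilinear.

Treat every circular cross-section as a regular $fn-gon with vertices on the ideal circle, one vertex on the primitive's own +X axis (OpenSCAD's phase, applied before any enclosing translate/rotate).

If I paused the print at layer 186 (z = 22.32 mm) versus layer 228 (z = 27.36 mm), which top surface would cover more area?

Layer 186 (z = 22.32): the r=4 cylinder contributes a regular 6-gon of circumradius 4 (area = (6/2)·4.000²·sin(360°/6) = 41.57 mm²); the r=4.5 cylinder at (-3.5, 8.5) gives a regular 6-gon of circumradius 4.5 (constant along its height) (area = (6/2)·4.500²·sin(360°/6) = 52.61 mm²); the r=9.5 cylinder at (5, 10) contributes a regular 6-gon of circumradius 9.5 (area = (6/2)·9.500²·sin(360°/6) = 234.48 mm²); the cylinder at (1, 0.5): section is a regular 6-gon, circumradius r=8 (area = (6/2)·8.000²·sin(360°/6) = 166.28 mm²); Taking the union: the regions partially overlap — summed areas 494.93 mm² minus the doubly-counted overlap 115.50 mm² gives 379.44 mm² — area = 379.44 mm². So its area = 379.44 mm². Layer 228 (z = 27.36): the cylinder is not intersected at this z (z outside [0, 23.5]); the r=4.5 cylinder at (-3.5, 8.5) gives a regular 6-gon of circumradius 4.5 (constant along its height) (area = (6/2)·4.500²·sin(360°/6) = 52.61 mm²); the cylinder at (5, 10) is absent (z outside [3, 22.5]); the cylinder at (1, 0.5) does not reach this height (z outside [2.5, 27]); Taking the union: only the r=4.5 cylinder at (-3.5, 8.5) is present, so the union is just that shape — area = 52.61 mm². So its area = 52.61 mm². Layer 186 is larger (379.44 vs 52.61 mm²).

layer 186 (z = 22.32 mm)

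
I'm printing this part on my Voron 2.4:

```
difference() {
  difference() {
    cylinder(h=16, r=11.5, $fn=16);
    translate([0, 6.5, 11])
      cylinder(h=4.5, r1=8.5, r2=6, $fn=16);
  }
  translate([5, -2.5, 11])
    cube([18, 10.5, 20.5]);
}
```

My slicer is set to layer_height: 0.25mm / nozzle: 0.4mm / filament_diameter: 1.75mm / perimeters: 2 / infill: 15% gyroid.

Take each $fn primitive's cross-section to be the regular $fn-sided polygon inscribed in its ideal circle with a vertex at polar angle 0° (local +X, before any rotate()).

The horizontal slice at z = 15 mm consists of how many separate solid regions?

At z = 15 mm: the r=11.5 cylinder contributes a regular 16-gon of circumradius 11.5; the cone at (0, 6.5) (r1=8.5→r2=6) has section circumradius 6.278 here — a regular 16-gon; Taking the first minus the rest: starting from the r=11.5 cylinder, the cone at (0, 6.5) partially overlaps it — only the 111.12 mm² overlap (of its 120.65 mm²) is removed, clipping the outline — 1 connected region; the cube at (5, -2.5) is present — its section is the full 18×10.5 rectangle; Taking the first minus the rest: starting from the result so far, the 18×10.5 cube at (5, -2.5) partially overlaps it — only the 53.56 mm² overlap (of its 189.00 mm²) is removed, clipping the outline — 2 connected regions. The result has 2 disconnected regions.

2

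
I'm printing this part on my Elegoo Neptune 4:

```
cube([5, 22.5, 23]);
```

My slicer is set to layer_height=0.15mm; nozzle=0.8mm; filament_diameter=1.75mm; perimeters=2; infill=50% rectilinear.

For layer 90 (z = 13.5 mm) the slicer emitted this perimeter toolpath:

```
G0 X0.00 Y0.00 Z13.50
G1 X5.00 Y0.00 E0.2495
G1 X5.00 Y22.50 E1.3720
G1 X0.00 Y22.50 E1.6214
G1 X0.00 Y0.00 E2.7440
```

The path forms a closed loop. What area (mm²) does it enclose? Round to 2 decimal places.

112.50 mm²

Apply the shoelace formula to the sequence of (X, Y) vertices; enclosed area = 112.50 mm².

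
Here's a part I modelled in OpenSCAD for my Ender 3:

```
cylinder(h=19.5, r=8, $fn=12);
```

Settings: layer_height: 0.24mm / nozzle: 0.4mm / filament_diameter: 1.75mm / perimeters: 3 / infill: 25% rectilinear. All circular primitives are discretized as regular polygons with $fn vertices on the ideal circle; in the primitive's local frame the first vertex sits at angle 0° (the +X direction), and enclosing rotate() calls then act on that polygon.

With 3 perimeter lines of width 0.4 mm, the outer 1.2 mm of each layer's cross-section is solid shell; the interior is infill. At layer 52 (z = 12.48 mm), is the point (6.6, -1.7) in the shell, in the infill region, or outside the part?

At z = 12.48 mm: the r=8 cylinder contributes a regular 12-gon of circumradius 8. Overall, the cross-section is a single solid region. The nearest boundary edge runs (6.93, -4.00)→(8.00, 0.00); distance from the point to it = 0.91 mm. The point is inside the cross-section, 0.91 mm from the nearest boundary — within the 1.2 mm shell band (3 × 0.4).

shell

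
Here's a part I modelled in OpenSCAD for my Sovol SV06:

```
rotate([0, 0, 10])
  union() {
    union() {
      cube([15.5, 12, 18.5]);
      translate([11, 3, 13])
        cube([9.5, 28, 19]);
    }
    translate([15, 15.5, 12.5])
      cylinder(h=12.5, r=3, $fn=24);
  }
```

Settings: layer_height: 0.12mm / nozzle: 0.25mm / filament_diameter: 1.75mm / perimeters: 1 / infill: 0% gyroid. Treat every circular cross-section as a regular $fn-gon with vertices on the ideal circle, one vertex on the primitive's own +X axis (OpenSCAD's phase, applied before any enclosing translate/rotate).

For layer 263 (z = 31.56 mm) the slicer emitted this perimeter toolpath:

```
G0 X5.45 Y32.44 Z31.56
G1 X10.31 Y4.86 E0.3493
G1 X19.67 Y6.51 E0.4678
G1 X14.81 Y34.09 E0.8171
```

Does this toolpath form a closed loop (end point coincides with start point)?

Start point (G0): (5.45, 32.44). End point (last G1): the path does not return to the start — open.

no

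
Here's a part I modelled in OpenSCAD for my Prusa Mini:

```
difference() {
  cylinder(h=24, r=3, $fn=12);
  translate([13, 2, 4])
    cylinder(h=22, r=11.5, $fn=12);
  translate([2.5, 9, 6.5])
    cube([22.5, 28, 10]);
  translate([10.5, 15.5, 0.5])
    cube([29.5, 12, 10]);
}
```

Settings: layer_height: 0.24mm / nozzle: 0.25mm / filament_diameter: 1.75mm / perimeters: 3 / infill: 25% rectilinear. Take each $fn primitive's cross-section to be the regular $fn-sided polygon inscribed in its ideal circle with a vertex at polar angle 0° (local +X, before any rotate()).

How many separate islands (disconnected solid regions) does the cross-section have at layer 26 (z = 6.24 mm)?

At z = 6.24 mm: the cylinder: section is a regular 12-gon, circumradius r=3; the r=11.5 cylinder at (13, 2) contributes a regular 12-gon of circumradius 11.5; the cube at (2.5, 9) is absent (z outside [6.5, 16.5]); the cube at (10.5, 15.5) (footprint 29.5×12) is included at this height; Subtracting the remaining from the first: starting from the r=3 cylinder, the r=11.5 cylinder at (13, 2) partially overlaps it — only the 2.83 mm² overlap (of its 396.75 mm²) is removed, clipping the outline; the 29.5×12 cube at (10.5, 15.5) misses the remaining region (no effect) — 1 connected region. Overall, the cross-section is a single solid region. Island count = 1.

1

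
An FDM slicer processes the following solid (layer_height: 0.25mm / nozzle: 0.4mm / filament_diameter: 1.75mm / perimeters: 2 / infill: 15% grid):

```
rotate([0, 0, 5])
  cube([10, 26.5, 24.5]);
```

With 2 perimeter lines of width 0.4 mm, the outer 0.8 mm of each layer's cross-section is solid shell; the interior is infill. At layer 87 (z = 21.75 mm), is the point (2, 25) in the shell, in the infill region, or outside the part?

At z = 21.75 mm: the cube is present — its section is the full 10×26.5 rectangle; (rotated 5° about Z; rotation is an isometry so areas/perimeters/island counts are preserved). Overall, the cross-section is a single solid region. Undo the 5° rotation: the query point maps to (4.171, 24.731) in the un-rotated model frame. The nearest boundary edge runs (10.00, 26.50)→(0.00, 26.50); distance from the point to it = 1.77 mm. The point is inside the cross-section and 1.77 mm from the nearest boundary — more than the 0.8 mm shell width (2 × 0.4), so it's in the infill interior.

infill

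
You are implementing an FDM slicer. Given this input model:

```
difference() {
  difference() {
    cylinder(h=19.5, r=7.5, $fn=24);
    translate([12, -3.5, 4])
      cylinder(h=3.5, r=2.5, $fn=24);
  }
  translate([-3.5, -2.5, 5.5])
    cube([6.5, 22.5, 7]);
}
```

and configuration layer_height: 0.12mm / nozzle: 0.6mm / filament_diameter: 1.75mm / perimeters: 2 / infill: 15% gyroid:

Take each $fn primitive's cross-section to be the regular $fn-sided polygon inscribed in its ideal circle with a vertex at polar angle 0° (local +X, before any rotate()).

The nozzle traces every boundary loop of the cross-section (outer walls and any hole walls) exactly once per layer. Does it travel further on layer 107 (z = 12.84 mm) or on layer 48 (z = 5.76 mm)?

Layer 107 (z = 12.84): the cylinder: section is a regular 24-gon, circumradius r=7.5 (perimeter = 2·24·7.500·sin(180°/24) = 46.99 mm); the cylinder at (12, -3.5) does not reach this height (z outside [4, 7.5]); After the difference (first − rest): none of the subtracted shapes is present at this height, so the r=7.5 cylinder is unchanged — boundary = 46.99 mm; the cube at (-3.5, -2.5) is not intersected at this z (z outside [5.5, 12.5]); After the difference (first − rest): none of the subtracted shapes is present at this height, so that combined region is unchanged — boundary = 46.99 mm. So its perimeter = 46.99 mm. Layer 48 (z = 5.76): the cylinder: section is a regular 24-gon, circumradius r=7.5 (perimeter = 2·24·7.500·sin(180°/24) = 46.99 mm); the r=2.5 cylinder at (12, -3.5) contributes a regular 24-gon of circumradius 2.5 (perimeter = 2·24·2.500·sin(180°/24) = 15.66 mm); Taking the first minus the rest: starting from the r=7.5 cylinder, the r=2.5 cylinder at (12, -3.5) misses the remaining region (no effect) — boundary = 46.99 mm; the 6.5×22.5 cube at (-3.5, -2.5) contributes its full rectangle (perimeter 58.00 mm); Subtracting the remaining from the first: starting from the result so far, the 6.5×22.5 cube at (-3.5, -2.5) partially overlaps it — only the 63.10 mm² overlap (of its 146.25 mm²) is removed, clipping the outline — boundary = 65.14 mm. So its perimeter = 65.14 mm. Layer 48 is larger (65.14 vs 46.99 mm).

layer 48 (z = 5.76 mm)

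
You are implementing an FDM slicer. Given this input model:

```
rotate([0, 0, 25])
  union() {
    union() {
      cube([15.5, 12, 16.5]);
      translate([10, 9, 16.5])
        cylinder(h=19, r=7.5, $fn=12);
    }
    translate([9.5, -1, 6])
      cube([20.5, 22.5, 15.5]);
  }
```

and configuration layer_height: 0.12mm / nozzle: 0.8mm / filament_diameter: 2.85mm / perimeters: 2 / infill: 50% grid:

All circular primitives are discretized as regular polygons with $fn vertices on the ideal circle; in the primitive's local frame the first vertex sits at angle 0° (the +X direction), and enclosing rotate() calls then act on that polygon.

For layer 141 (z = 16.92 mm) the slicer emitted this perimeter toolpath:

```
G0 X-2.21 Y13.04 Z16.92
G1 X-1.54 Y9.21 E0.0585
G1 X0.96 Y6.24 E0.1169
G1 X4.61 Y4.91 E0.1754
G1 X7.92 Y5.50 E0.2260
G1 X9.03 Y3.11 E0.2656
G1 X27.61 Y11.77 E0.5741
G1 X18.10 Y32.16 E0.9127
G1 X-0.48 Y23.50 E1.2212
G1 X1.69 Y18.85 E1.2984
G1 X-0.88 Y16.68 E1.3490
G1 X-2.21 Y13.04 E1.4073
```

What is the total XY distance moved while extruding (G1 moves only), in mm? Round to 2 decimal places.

93.52 mm

Sum the Euclidean lengths of each G1 segment: total = 93.52 mm.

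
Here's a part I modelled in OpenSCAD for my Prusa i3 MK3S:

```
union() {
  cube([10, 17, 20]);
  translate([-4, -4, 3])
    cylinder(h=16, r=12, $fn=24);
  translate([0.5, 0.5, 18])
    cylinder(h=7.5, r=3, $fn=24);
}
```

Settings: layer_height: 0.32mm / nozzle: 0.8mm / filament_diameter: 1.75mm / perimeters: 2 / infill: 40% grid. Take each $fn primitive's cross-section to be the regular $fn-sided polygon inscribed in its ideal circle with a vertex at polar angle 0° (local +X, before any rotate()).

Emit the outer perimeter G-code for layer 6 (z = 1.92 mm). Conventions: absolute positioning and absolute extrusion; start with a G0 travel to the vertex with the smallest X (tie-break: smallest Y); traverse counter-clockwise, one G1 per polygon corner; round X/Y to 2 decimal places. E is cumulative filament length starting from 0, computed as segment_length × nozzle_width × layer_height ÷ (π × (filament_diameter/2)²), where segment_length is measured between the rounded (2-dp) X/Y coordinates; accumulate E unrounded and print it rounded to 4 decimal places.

G0 X0.00 Y0.00 Z1.92
G1 X10.00 Y0.00 E1.0643
G1 X10.00 Y17.00 E2.8737
G1 X0.00 Y17.00 E3.9380
G1 X0.00 Y0.00 E5.7474

At z = 1.92 mm: the cube (footprint 10×17) is included at this height; the cylinder at (-4, -4) is absent (z outside [3, 19]); the cylinder at (0.5, 0.5) is absent (z outside [18, 25.5]); Taking the union: only the 10×17 cube is present, so the union is just that shape — 1 connected region. The outline is a single polygon with 4 vertices. Extrusion per mm of travel: 0.8 × 0.32 / (π × 0.875²) = 0.106432. Accumulating E over each segment gives final E = 5.7474.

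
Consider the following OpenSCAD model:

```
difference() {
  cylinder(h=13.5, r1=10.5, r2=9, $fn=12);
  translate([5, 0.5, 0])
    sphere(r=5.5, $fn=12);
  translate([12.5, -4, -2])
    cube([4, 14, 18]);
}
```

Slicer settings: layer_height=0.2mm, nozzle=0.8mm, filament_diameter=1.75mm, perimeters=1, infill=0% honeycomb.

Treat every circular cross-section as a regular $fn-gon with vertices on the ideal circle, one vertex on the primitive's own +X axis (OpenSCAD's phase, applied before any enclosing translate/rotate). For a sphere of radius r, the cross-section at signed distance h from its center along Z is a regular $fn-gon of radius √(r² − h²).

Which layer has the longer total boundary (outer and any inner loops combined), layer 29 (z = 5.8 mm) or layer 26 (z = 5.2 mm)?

Layer 29 (z = 5.8): the cone (r1=10.5→r2=9) has section circumradius 9.856 here — a regular 12-gon (perimeter = 2·12·9.856·sin(180°/12) = 61.22 mm); the sphere at (5, 0.5) does not reach this height (|z−center|=5.800 > r=5.5); the 4×14 cube at (12.5, -4) contributes its full rectangle (perimeter 36.00 mm); After the difference (first − rest): starting from the cone, the 4×14 cube at (12.5, -4) misses the remaining region (no effect) — boundary = 61.22 mm. So its perimeter = 61.22 mm. Layer 26 (z = 5.2): the cone (r1=10.5→r2=9) has section circumradius 9.922 here — a regular 12-gon (perimeter = 2·12·9.922·sin(180°/12) = 61.63 mm); the r=5.5 sphere at (5, 0.5) contributes a regular 12-gon of circumradius √(5.5²−5.2²) = 1.792 (perimeter = 2·12·1.792·sin(180°/12) = 11.13 mm); the cube at (12.5, -4) (footprint 4×14) is included at this height (perimeter 36.00 mm); Taking the first minus the rest: starting from the cone, the r=5.5 sphere at (5, 0.5) lies wholly inside it (removes its full 9.63 mm² and its 11.13 mm outline becomes a hole wall); the 4×14 cube at (12.5, -4) misses the remaining region (no effect) — boundary (outer + 1 inner loop) = 72.76 mm. So its perimeter = 72.76 mm. Layer 26 is larger (72.76 vs 61.22 mm).

layer 26 (z = 5.2 mm)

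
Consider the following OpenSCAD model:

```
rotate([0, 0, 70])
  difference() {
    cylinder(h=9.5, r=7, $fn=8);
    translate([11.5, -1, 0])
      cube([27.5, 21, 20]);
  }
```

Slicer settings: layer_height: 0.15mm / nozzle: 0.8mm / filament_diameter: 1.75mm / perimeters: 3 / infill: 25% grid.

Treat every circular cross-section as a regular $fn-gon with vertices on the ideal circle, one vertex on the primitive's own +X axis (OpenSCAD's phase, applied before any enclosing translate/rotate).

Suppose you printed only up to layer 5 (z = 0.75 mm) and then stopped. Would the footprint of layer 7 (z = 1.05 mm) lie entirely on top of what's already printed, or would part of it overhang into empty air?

entirely on top

Compare the two slices. At z = 0.75: the r=7 cylinder gives a regular 8-gon of circumradius 7 (constant along its height) (area = (8/2)·7.000²·sin(360°/8) = 138.59 mm²); the cube at (11.5, -1) is present — its section is the full 27.5×21 rectangle (area 577.50 mm²); Taking the first minus the rest: starting from the r=7 cylinder (138.59 mm²), the 27.5×21 cube at (11.5, -1) misses the remaining region (no effect) — area = 138.59 mm²; (whole slice rotated 70° about Z — lengths, areas and connectivity unchanged). At z = 1.05: the cylinder: section is a regular 8-gon, circumradius r=7 (area = (8/2)·7.000²·sin(360°/8) = 138.59 mm²); the 27.5×21 cube at (11.5, -1) contributes its full rectangle (area 577.50 mm²); Taking the first minus the rest: starting from the r=7 cylinder (138.59 mm²), the 27.5×21 cube at (11.5, -1) misses the remaining region (no effect) — area = 138.59 mm²; (whole slice rotated 70° about Z — lengths, areas and connectivity unchanged). Checking containment: the cross-section at z = 1.05 is a subset of the cross-section at z = 0.75.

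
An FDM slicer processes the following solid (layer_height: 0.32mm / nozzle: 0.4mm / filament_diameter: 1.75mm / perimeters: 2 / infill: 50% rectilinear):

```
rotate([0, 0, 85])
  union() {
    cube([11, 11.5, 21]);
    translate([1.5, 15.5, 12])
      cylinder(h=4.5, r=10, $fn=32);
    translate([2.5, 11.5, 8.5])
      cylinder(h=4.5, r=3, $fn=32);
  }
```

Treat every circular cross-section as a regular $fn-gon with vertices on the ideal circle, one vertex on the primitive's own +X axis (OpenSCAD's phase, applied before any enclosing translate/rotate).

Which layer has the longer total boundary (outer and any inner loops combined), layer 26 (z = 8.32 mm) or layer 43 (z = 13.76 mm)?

layer 43 (z = 13.76 mm)

Layer 26 (z = 8.32): the 11×11.5 cube contributes its full rectangle (perimeter 45.00 mm); the cylinder at (1.5, 15.5) is absent (z outside [12, 16.5]); the cylinder at (2.5, 11.5) is absent (z outside [8.5, 13]); Taking the union: only the 11×11.5 cube is present, so the union is just that shape — boundary = 45.00 mm; (whole slice rotated 85° about Z — lengths, areas and connectivity unchanged). So its perimeter = 45.00 mm. Layer 43 (z = 13.76): the cube is present — its section is the full 11×11.5 rectangle (perimeter 45.00 mm); the r=10 cylinder at (1.5, 15.5) contributes a regular 32-gon of circumradius 10 (perimeter = 2·32·10.000·sin(180°/32) = 62.73 mm); the cylinder at (2.5, 11.5) is absent (z outside [8.5, 13]); Combining (union): the regions partially overlap (shared area 48.15 mm²), so the edge portions inside another operand are dropped and the merged outline is re-measured after clipping — boundary = 78.16 mm; (whole slice rotated 85° about Z — lengths, areas and connectivity unchanged). So its perimeter = 78.16 mm. Layer 43 is larger (78.16 vs 45.00 mm).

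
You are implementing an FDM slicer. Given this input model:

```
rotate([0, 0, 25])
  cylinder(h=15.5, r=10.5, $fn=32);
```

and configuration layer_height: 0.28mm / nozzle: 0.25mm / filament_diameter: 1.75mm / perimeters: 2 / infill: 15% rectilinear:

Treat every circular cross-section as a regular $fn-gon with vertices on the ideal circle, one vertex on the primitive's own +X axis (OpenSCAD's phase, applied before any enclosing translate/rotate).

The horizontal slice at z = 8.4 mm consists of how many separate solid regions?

At z = 8.4 mm: the r=10.5 cylinder contributes a regular 32-gon of circumradius 10.5; (whole slice rotated 25° about Z — lengths, areas and connectivity unchanged). The result has 1 disconnected region.

1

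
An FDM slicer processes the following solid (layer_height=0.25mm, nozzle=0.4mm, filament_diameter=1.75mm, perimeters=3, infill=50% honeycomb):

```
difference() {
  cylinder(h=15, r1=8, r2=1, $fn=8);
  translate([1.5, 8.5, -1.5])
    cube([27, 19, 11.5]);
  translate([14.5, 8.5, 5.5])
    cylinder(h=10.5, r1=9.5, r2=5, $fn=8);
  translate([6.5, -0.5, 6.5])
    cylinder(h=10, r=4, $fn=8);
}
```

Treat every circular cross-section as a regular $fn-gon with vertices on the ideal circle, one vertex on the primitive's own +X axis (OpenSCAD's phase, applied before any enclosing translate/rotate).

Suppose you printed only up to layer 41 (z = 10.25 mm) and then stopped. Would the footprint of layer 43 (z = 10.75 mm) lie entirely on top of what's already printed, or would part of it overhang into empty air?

Compare the two slices. At z = 10.25: the cone (r1=8→r2=1) has section circumradius 3.217 here — a regular 8-gon (area = (8/2)·3.217²·sin(360°/8) = 29.27 mm²); the cube at (1.5, 8.5) does not reach this height (z outside [-1.5, 10]); the cone at (14.5, 8.5) contributes a regular 8-gon of circumradius 7.464 (interpolated between r1=9.5 and r2=5 at t=0.452) (area = (8/2)·7.464²·sin(360°/8) = 157.59 mm²); the r=4 cylinder at (6.5, -0.5) gives a regular 8-gon of circumradius 4 (constant along its height) (area = (8/2)·4.000²·sin(360°/8) = 45.25 mm²); Subtracting the remaining from the first: starting from the cone (29.27 mm²), the cone at (14.5, 8.5) misses the remaining region (no effect); the r=4 cylinder at (6.5, -0.5) partially overlaps it — only the 0.57 mm² overlap (of its 45.25 mm²) is removed, clipping the outline — area = 28.70 mm². At z = 10.75: the cone (r1=8→r2=1) has section circumradius 2.983 here — a regular 8-gon (area = (8/2)·2.983²·sin(360°/8) = 25.17 mm²); the cube at (1.5, 8.5) does not reach this height (z outside [-1.5, 10]); the cone at (14.5, 8.5) contributes a regular 8-gon of circumradius 7.250 (interpolated between r1=9.5 and r2=5 at t=0.500) (area = (8/2)·7.250²·sin(360°/8) = 148.67 mm²); the cylinder at (6.5, -0.5): section is a regular 8-gon, circumradius r=4 (area = (8/2)·4.000²·sin(360°/8) = 45.25 mm²); Taking the first minus the rest: starting from the cone (25.17 mm²), the cone at (14.5, 8.5) misses the remaining region (no effect); the r=4 cylinder at (6.5, -0.5) partially overlaps it — only the 0.23 mm² overlap (of its 45.25 mm²) is removed, clipping the outline — area = 24.94 mm². Checking containment: the cross-section at z = 10.75 is a subset of the cross-section at z = 10.25.

entirely on top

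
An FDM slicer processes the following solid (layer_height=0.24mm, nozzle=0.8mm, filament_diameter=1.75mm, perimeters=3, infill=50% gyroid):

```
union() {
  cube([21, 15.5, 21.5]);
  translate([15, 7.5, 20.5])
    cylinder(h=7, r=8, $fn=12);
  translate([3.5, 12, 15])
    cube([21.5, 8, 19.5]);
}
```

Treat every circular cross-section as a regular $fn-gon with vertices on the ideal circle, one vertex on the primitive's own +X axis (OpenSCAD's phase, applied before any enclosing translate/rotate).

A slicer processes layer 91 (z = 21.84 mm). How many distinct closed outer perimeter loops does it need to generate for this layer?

At z = 21.84 mm: the cube is not intersected at this z (z outside [0, 21.5]); the cylinder at (15, 7.5): section is a regular 12-gon, circumradius r=8; the cube at (3.5, 12) (footprint 21.5×8) is included at this height; Merging all regions: the regions partially overlap (shared area 29.61 mm²), so overlapping operands fuse into one piece — 1 connected region. The result has 1 disconnected region.

1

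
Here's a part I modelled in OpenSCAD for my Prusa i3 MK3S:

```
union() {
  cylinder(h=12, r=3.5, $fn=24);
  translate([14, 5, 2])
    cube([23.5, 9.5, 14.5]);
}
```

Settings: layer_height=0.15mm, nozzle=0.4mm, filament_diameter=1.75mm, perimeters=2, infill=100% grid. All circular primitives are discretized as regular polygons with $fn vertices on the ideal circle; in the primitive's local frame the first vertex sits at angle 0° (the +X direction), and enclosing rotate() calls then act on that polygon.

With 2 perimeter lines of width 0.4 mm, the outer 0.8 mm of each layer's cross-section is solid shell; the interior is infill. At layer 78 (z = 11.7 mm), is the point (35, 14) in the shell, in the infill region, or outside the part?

shell

At z = 11.7 mm: the r=3.5 cylinder gives a regular 24-gon of circumradius 3.5 (constant along its height); the cube at (14, 5) (footprint 23.5×9.5) is included at this height; Combining (union): the 2 present regions are separate (no shared area or edge), so areas and boundary lengths simply add and each stays a separate island — 2 connected regions. Overall, the cross-section has 2 separate islands. The nearest boundary edge runs (14.00, 14.50)→(37.50, 14.50); distance from the point to it = 0.50 mm. (Shell/infill is judged within the island containing the point — the largest one.) The point is inside the cross-section, 0.50 mm from the nearest boundary — within the 0.8 mm shell band (2 × 0.4).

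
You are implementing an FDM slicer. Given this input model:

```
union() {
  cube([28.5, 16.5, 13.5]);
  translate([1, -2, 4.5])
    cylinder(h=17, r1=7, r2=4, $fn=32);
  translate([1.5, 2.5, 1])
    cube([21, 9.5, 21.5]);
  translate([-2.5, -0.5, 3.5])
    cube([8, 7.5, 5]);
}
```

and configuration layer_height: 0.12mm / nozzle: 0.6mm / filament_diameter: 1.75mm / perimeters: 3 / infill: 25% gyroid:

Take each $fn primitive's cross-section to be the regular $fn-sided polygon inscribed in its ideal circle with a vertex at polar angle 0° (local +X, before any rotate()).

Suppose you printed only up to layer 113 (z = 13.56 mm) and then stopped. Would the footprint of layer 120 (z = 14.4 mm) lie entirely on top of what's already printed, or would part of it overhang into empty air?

Compare the two slices. At z = 13.56: the cube does not reach this height (z outside [0, 13.5]); the cone at (1, -2): at t=0.533 of its height the radius interpolates to r₁+(r₂−r₁)t = 5.401, giving a regular 32-gon of that circumradius (area = (32/2)·5.401²·sin(360°/32) = 91.06 mm²); the cube at (1.5, 2.5) is present — its section is the full 21×9.5 rectangle (area 199.50 mm²); the cube at (-2.5, -0.5) is absent (z outside [3.5, 8.5]); Taking the union: the regions partially overlap — summed areas 290.56 mm² minus the doubly-counted overlap 1.33 mm² gives 289.23 mm² — area = 289.23 mm². At z = 14.4: the cube does not reach this height (z outside [0, 13.5]); the cone at (1, -2) (r1=7→r2=4) has section circumradius 5.253 here — a regular 32-gon (area = (32/2)·5.253²·sin(360°/32) = 86.13 mm²); the cube at (1.5, 2.5) (footprint 21×9.5) is included at this height (area 199.50 mm²); the cube at (-2.5, -0.5) is absent (z outside [3.5, 8.5]); Merging all regions: the regions partially overlap — summed areas 285.63 mm² minus the doubly-counted overlap 0.97 mm² gives 284.66 mm² — area = 284.66 mm². Checking containment: the cross-section at z = 14.4 is a subset of the cross-section at z = 13.56.

entirely on top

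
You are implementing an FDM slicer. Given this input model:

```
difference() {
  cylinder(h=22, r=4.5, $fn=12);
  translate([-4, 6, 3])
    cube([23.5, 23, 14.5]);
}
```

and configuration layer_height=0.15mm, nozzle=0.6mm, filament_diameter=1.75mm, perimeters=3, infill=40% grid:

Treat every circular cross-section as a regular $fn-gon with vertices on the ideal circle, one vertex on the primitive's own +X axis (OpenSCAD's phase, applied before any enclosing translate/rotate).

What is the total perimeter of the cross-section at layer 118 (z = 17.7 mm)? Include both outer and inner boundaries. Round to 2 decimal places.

At z = 17.7 mm: the cylinder: section is a regular 12-gon, circumradius r=4.5 (perimeter = 2·12·4.500·sin(180°/12) = 27.95 mm); the cube at (-4, 6) is not intersected at this z (z outside [3, 17.5]); After the difference (first − rest): none of the subtracted shapes is present at this height, so the r=4.5 cylinder is unchanged — boundary = 27.95 mm. Overall, the cross-section is a single solid region. Total boundary length (outer) = 27.95 mm.

27.95 mm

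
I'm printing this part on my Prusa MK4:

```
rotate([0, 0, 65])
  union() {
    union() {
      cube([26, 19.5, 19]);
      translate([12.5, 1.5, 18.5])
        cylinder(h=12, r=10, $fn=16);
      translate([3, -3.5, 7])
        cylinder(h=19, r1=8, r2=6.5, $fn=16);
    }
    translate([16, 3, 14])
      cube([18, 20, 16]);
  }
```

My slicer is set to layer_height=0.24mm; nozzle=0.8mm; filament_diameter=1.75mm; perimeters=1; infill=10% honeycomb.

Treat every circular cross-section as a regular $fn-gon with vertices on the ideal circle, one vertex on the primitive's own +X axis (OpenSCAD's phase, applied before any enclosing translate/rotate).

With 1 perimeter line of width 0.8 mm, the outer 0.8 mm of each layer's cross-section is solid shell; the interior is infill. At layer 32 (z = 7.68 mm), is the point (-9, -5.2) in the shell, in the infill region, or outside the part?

At z = 7.68 mm: the cube is present — its section is the full 26×19.5 rectangle; the cylinder at (12.5, 1.5) does not reach this height (z outside [18.5, 30.5]); the cone at (3, -3.5) contributes a regular 16-gon of circumradius 7.946 (interpolated between r1=8 and r2=6.5 at t=0.036); Combining (union): the regions partially overlap (shared area 34.23 mm²), so overlapping operands fuse into one piece — 1 connected region; the cube at (16, 3) is not intersected at this z (z outside [14, 30]); Combining (union): only the result so far is present, so the union is just that shape — 1 connected region; (whole slice rotated 65° about Z — lengths, areas and connectivity unchanged). Overall, the cross-section is a single solid region. Undo the 65° rotation: the query point maps to (-8.516, 5.959) in the un-rotated model frame. The nearest boundary edge runs (-4.34, -0.46)→(-2.62, 2.12); distance from the point to it = 7.04 mm. The point is not inside any of the regions above, so it lies outside the cross-section (7.04 mm from the nearest boundary).

outside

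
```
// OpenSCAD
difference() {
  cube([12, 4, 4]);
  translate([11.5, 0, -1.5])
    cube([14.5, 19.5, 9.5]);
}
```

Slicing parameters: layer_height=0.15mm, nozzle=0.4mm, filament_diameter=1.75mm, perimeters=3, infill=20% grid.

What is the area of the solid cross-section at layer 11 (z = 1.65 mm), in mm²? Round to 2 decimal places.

At z = 1.65 mm: the cube (footprint 12×4) is included at this height (area 48.00 mm²); the 14.5×19.5 cube at (11.5, 0) contributes its full rectangle (area 282.75 mm²); Subtracting the remaining from the first: starting from the 12×4 cube (48.00 mm²), the 14.5×19.5 cube at (11.5, 0) partially overlaps it — only the 2.00 mm² overlap (of its 282.75 mm²) is removed, clipping the outline — area = 46.00 mm². Overall, the cross-section is a single solid region. Net area = 46.00 mm².

46.00 mm²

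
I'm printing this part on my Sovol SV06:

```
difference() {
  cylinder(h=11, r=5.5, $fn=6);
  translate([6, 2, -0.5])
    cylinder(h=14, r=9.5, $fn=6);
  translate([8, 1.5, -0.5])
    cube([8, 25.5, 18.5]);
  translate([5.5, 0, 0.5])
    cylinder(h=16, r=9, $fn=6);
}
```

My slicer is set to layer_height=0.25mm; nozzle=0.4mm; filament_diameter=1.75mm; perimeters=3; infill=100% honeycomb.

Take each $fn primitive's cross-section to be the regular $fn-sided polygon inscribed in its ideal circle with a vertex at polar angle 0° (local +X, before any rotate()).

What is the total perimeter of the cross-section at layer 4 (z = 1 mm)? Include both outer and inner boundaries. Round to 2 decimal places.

24.85 mm

At z = 1 mm: the r=5.5 cylinder gives a regular 6-gon of circumradius 5.5 (constant along its height) (perimeter = 2·6·5.500·sin(180°/6) = 33.00 mm); the r=9.5 cylinder at (6, 2) gives a regular 6-gon of circumradius 9.5 (constant along its height) (perimeter = 2·6·9.500·sin(180°/6) = 57.00 mm); the cube at (8, 1.5) (footprint 8×25.5) is included at this height (perimeter 67.00 mm); the r=9 cylinder at (5.5, 0) gives a regular 6-gon of circumradius 9 (constant along its height) (perimeter = 2·6·9.000·sin(180°/6) = 54.00 mm); After the difference (first − rest): starting from the r=5.5 cylinder, the r=9.5 cylinder at (6, 2) partially overlaps it — only the 57.23 mm² overlap (of its 234.48 mm²) is removed, clipping the outline; the 8×25.5 cube at (8, 1.5) misses the remaining region (no effect); the r=9 cylinder at (5.5, 0) partially overlaps it — only the 6.08 mm² overlap (of its 210.44 mm²) is removed, clipping the outline — boundary = 24.85 mm. Overall, the cross-section is a single solid region. Total boundary length (outer) = 24.85 mm.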